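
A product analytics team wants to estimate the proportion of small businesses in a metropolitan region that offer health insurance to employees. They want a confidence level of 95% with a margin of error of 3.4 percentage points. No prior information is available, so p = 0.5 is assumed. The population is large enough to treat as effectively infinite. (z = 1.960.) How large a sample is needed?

With p = 0.5, p(1−p) = 0.25.
n = z²·p(1−p)/E² = 1.960² × 0.2500 / 0.034² = 3.8416 × 0.2500 / 0.001156 ≈ 830.80.
Rounding up gives n = 831.

831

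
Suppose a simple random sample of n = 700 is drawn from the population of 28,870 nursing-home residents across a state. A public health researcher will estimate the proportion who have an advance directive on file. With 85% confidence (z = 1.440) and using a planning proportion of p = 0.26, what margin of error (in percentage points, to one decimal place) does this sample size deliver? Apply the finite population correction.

Finite-population factor: (N−n)/(N−1) = (28870−700)/(28870−1) = 0.9758.
SE(p̂) = √[p(1−p)/n · (N−n)/(N−1)] = √[0.1924/700 × 0.9758] = 0.01638.
E = z × SE = 1.440 × 0.01638 = 0.02358 ≈ 2.4 percentage points.

2.4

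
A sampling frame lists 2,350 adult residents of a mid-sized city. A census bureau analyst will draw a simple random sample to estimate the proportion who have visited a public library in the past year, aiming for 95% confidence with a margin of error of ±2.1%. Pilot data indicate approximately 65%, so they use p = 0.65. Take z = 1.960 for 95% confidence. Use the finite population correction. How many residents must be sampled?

1076

Unadjusted: n₀ = 1.960² × 0.65 × 0.35 / 0.021² ≈ 1981.78, so n₀ = 1982.
Finite population correction with N = 2,350: n = n₀ / (1 + (n₀−1)/N) = 1982 / (1 + 1981/2350) = 1982 / 1.8430 ≈ 1075.43.
Rounding up, n = 1076.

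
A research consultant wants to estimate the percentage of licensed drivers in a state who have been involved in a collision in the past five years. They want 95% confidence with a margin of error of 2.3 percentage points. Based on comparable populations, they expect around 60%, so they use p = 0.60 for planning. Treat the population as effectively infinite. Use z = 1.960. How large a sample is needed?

With p = 0.60, p(1−p) = 0.2400.
n = z²·p(1−p)/E² = 1.960² × 0.2400 / 0.023² = 3.8416 × 0.2400 / 0.000529 ≈ 1742.88.
Rounding up gives n = 1743.

1743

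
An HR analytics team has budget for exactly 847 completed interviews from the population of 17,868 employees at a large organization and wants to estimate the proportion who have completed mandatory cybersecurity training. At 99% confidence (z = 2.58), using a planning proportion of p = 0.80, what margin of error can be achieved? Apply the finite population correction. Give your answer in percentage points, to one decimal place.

3.5

Finite-population factor: (N−n)/(N−1) = (17868−847)/(17868−1) = 0.9527.
SE(p̂) = √[p(1−p)/n · (N−n)/(N−1)] = √[0.1600/847 × 0.9527] = 0.01341.
E = z × SE = 2.58 × 0.01341 = 0.03461 ≈ 3.5 percentage points.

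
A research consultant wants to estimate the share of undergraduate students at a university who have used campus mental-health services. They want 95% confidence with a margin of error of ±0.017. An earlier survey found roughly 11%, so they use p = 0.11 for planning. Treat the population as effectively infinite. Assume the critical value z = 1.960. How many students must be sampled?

1302

With p = 0.11, p(1−p) = 0.0979.
n = z²·p(1−p)/E² = 1.960² × 0.0979 / 0.017² = 3.8416 × 0.0979 / 0.000289 ≈ 1301.36.
Rounding up gives n = 1302.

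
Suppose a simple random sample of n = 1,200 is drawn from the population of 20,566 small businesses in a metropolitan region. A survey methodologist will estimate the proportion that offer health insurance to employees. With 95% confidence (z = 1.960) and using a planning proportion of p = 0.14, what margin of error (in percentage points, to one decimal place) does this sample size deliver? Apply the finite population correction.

Finite-population factor: (N−n)/(N−1) = (20566−1200)/(20566−1) = 0.9417.
SE(p̂) = √[p(1−p)/n · (N−n)/(N−1)] = √[0.1204/1200 × 0.9417] = 0.00972.
E = z × SE = 1.960 × 0.00972 = 0.01905 ≈ 1.9 percentage points.

1.9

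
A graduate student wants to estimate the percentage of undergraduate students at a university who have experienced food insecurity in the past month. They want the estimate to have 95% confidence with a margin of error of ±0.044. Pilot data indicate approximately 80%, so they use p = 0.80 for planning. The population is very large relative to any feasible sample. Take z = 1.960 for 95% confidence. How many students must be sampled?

318

With p = 0.80, p(1−p) = 0.1600.
n = z²·p(1−p)/E² = 1.960² × 0.1600 / 0.044² = 3.8416 × 0.1600 / 0.001936 ≈ 317.49.
Rounding up gives n = 318.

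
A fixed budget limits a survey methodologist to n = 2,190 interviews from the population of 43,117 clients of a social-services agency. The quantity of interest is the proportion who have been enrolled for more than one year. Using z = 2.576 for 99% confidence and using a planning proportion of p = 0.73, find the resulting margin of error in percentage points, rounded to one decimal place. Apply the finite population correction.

Finite-population factor: (N−n)/(N−1) = (43117−2190)/(43117−1) = 0.9492.
SE(p̂) = √[p(1−p)/n · (N−n)/(N−1)] = √[0.1971/2190 × 0.9492] = 0.00924.
E = z × SE = 2.576 × 0.00924 = 0.02381 ≈ 2.4 percentage points.

2.4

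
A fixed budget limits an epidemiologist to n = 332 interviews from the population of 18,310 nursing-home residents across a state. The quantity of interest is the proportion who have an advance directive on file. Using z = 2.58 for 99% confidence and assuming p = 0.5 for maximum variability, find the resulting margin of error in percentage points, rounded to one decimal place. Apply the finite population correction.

Finite-population factor: (N−n)/(N−1) = (18310−332)/(18310−1) = 0.9819.
SE(p̂) = √[p(1−p)/n · (N−n)/(N−1)] = √[0.2500/332 × 0.9819] = 0.02719.
E = z × SE = 2.58 × 0.02719 = 0.07016 ≈ 7.0 percentage points.

7.0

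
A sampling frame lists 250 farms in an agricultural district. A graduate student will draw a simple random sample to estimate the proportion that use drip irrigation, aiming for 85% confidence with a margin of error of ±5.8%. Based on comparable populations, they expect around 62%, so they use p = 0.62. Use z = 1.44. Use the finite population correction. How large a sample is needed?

Unadjusted: n₀ = 1.44² × 0.62 × 0.38 / 0.058² ≈ 145.23, so n₀ = 146.
Finite population correction with N = 250: n = n₀ / (1 + (n₀−1)/N) = 146 / (1 + 145/250) = 146 / 1.5800 ≈ 92.41.
Rounding up, n = 93.

93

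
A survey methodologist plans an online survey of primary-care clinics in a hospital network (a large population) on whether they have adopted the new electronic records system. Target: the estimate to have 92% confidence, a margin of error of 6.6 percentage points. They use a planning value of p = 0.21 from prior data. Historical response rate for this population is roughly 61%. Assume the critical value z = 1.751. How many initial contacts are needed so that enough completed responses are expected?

Completed interviews needed: n₀ = 1.751² × 0.1659 / 0.066² ≈ 116.77 → 117.
At a 61% response rate, contacts needed = 117 / 0.61 ≈ 191.80 → 192.

192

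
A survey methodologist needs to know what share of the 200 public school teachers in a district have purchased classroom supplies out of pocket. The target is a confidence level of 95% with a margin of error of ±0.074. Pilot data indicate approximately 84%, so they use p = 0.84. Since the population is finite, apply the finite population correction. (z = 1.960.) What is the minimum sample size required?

65

Unadjusted: n₀ = 1.960² × 0.84 × 0.16 / 0.074² ≈ 94.29, so n₀ = 95.
Finite population correction with N = 200: n = n₀ / (1 + (n₀−1)/N) = 95 / (1 + 94/200) = 95 / 1.4700 ≈ 64.63.
Rounding up, n = 65.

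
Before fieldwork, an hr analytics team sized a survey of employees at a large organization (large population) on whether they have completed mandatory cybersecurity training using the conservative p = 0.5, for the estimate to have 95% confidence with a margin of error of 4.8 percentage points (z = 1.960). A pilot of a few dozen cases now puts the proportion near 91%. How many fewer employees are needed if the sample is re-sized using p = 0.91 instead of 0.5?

Conservative (p = 0.5): n = 1.960² × 0.25 / 0.048² ≈ 416.84 → 417.
Using p = 0.91: p(1−p) = 0.0819, so n = 1.960² × 0.0819 / 0.048² ≈ 136.56 → 137.
Reduction: 417 − 137 = 280.

280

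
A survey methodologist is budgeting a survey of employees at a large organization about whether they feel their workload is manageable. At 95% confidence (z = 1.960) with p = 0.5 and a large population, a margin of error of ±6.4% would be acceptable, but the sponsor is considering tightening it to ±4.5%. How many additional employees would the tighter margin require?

At ±6.4%: n = 1.960² × 0.2500 / 0.064² ≈ 234.47 → 235.
At ±4.5%: n = 1.960² × 0.2500 / 0.045² ≈ 474.27 → 475.
Additional respondents: 475 − 235 = 240.

240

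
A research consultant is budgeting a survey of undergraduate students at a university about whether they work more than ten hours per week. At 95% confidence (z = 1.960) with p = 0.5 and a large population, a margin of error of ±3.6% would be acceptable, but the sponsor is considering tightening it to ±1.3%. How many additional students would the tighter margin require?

At ±3.6%: n = 1.960² × 0.2500 / 0.036² ≈ 741.05 → 742.
At ±1.3%: n = 1.960² × 0.2500 / 0.013² ≈ 5682.84 → 5683.
Additional respondents: 5683 − 742 = 4941.

4941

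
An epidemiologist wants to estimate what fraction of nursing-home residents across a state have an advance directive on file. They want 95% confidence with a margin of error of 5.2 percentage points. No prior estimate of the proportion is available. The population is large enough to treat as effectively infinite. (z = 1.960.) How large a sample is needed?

356

With no prior estimate, use p = 0.5, giving p(1−p) = 0.25.
n = z²·p(1−p)/E² = 1.960² × 0.2500 / 0.052² = 3.8416 × 0.2500 / 0.002704 ≈ 355.18.
Rounding up gives n = 356.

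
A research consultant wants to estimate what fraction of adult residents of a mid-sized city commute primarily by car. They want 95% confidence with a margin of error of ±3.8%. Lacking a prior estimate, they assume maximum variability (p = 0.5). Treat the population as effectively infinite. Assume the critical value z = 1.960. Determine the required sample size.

With p = 0.5, p(1−p) = 0.25.
n = z²·p(1−p)/E² = 1.960² × 0.2500 / 0.038² = 3.8416 × 0.2500 / 0.001444 ≈ 665.10.
Rounding up gives n = 666.

666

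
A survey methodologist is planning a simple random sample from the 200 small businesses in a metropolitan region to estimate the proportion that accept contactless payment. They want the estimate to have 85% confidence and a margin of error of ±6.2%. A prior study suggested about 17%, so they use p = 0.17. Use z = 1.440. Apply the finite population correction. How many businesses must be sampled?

Unadjusted: n₀ = 1.440² × 0.17 × 0.83 / 0.062² ≈ 76.11, so n₀ = 77.
Finite population correction with N = 200: n = n₀ / (1 + (n₀−1)/N) = 77 / (1 + 76/200) = 77 / 1.3800 ≈ 55.80.
Rounding up, n = 56.

56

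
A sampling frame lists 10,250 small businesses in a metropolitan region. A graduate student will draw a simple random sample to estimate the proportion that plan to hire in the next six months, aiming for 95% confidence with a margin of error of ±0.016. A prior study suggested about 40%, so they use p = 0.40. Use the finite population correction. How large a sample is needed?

2666

For 95% confidence, z = 1.960.
Unadjusted: n₀ = 1.960² × 0.40 × 0.60 / 0.016² ≈ 3601.50, so n₀ = 3602.
Finite population correction with N = 10,250: n = n₀ / (1 + (n₀−1)/N) = 3602 / (1 + 3601/10250) = 3602 / 1.3513 ≈ 2665.55.
Rounding up, n = 2666.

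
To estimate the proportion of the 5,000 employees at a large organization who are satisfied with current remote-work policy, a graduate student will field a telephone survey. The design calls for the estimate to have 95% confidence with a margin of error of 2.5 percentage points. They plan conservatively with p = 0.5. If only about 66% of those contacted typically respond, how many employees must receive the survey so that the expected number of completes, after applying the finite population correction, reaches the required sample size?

1782

For 95% confidence, z = 1.96.
Completed interviews needed (unadjusted): n₀ = 1.96² × 0.2500 / 0.025² ≈ 1536.64 → 1537.
FPC for N = 5,000: n = 1537 / (1 + 1536/5000) = 1537 / 1.3072 ≈ 1175.80 → 1176.
At a 66% response rate, contacts needed = 1176 / 0.66 ≈ 1781.82 → 1782.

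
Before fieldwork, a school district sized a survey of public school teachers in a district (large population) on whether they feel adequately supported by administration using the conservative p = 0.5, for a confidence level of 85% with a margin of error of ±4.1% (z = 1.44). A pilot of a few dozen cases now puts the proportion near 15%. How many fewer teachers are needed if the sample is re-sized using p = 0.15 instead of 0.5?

151

Conservative (p = 0.5): n = 1.44² × 0.25 / 0.041² ≈ 308.39 → 309.
Using p = 0.15: p(1−p) = 0.1275, so n = 1.44² × 0.1275 / 0.041² ≈ 157.28 → 158.
Reduction: 309 − 158 = 151.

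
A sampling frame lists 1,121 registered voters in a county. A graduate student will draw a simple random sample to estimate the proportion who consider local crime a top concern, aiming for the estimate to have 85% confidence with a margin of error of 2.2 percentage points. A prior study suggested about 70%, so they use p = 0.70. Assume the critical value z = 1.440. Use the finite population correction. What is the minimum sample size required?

Unadjusted: n₀ = 1.440² × 0.70 × 0.30 / 0.022² ≈ 899.70, so n₀ = 900.
Finite population correction with N = 1,121: n = n₀ / (1 + (n₀−1)/N) = 900 / (1 + 899/1121) = 900 / 1.8020 ≈ 499.46.
Rounding up, n = 500.

500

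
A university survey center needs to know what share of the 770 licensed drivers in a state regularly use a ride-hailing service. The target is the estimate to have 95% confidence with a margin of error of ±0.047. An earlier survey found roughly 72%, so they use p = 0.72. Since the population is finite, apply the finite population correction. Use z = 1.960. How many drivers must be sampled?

242

Unadjusted: n₀ = 1.960² × 0.72 × 0.28 / 0.047² ≈ 350.60, so n₀ = 351.
Finite population correction with N = 770: n = n₀ / (1 + (n₀−1)/N) = 351 / (1 + 350/770) = 351 / 1.4545 ≈ 241.31.
Rounding up, n = 242.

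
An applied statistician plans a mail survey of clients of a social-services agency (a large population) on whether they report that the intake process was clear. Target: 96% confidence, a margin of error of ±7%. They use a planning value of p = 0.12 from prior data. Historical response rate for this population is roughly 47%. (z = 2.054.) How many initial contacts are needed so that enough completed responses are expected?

Completed interviews needed: n₀ = 2.054² × 0.1056 / 0.070² ≈ 90.92 → 91.
At a 47% response rate, contacts needed = 91 / 0.47 ≈ 193.62 → 194.

194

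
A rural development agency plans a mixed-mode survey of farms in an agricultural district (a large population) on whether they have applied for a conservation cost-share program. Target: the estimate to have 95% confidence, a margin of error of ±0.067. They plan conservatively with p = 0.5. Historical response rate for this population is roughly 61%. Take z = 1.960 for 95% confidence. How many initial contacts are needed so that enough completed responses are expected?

351

Completed interviews needed: n₀ = 1.960² × 0.2500 / 0.067² ≈ 213.95 → 214.
At a 61% response rate, contacts needed = 214 / 0.61 ≈ 350.82 → 351.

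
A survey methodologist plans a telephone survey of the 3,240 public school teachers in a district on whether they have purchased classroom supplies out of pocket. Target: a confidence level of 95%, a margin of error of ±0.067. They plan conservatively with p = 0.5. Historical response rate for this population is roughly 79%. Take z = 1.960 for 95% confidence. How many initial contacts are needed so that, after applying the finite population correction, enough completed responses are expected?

Completed interviews needed (unadjusted): n₀ = 1.960² × 0.2500 / 0.067² ≈ 213.95 → 214.
FPC for N = 3,240: n = 214 / (1 + 213/3240) = 214 / 1.0657 ≈ 200.80 → 201.
At a 79% response rate, contacts needed = 201 / 0.79 ≈ 254.43 → 255.

255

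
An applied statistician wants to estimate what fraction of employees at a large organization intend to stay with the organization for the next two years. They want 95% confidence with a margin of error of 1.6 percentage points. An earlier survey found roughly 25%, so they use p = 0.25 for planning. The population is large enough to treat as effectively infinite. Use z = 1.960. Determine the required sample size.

With p = 0.25, p(1−p) = 0.1875.
n = z²·p(1−p)/E² = 1.960² × 0.1875 / 0.016² = 3.8416 × 0.1875 / 0.000256 ≈ 2813.67.
Rounding up gives n = 2814.

2814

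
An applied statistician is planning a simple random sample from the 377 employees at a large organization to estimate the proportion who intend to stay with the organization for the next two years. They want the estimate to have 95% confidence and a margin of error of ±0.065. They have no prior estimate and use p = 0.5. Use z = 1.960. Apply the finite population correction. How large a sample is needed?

Unadjusted: n₀ = 1.960² × 0.50 × 0.50 / 0.065² ≈ 227.31, so n₀ = 228.
Finite population correction with N = 377: n = n₀ / (1 + (n₀−1)/N) = 228 / (1 + 227/377) = 228 / 1.6021 ≈ 142.31.
Rounding up, n = 143.

143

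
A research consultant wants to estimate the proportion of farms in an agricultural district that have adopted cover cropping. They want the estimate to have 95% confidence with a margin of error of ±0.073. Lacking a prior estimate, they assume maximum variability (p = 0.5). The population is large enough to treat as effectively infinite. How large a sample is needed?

For 95% confidence, z = 1.96.
With p = 0.5, p(1−p) = 0.25.
n = z²·p(1−p)/E² = 1.96² × 0.2500 / 0.073² = 3.8416 × 0.2500 / 0.005329 ≈ 180.22.
Rounding up gives n = 181.

181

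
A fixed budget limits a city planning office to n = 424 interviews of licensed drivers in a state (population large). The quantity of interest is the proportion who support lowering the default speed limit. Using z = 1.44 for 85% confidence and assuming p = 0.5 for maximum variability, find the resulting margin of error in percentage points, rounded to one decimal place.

3.5

SE(p̂) = √[p(1−p)/n] = √[0.2500/424] = 0.02428.
E = z × SE = 1.44 × 0.02428 = 0.03497, or 3.5 percentage points.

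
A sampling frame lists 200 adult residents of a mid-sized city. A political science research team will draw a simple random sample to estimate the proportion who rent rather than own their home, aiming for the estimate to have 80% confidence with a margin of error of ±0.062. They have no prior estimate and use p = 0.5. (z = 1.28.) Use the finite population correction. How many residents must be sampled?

70

Unadjusted: n₀ = 1.28² × 0.50 × 0.50 / 0.062² ≈ 106.56, so n₀ = 107.
Finite population correction with N = 200: n = n₀ / (1 + (n₀−1)/N) = 107 / (1 + 106/200) = 107 / 1.5300 ≈ 69.93.
Rounding up, n = 70.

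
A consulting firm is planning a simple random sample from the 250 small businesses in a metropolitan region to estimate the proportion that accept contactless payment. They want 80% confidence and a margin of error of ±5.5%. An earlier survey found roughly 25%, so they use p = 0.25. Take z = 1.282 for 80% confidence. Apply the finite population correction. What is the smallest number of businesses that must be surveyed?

73

Unadjusted: n₀ = 1.282² × 0.25 × 0.75 / 0.055² ≈ 101.87, so n₀ = 102.
Finite population correction with N = 250: n = n₀ / (1 + (n₀−1)/N) = 102 / (1 + 101/250) = 102 / 1.4040 ≈ 72.65.
Rounding up, n = 73.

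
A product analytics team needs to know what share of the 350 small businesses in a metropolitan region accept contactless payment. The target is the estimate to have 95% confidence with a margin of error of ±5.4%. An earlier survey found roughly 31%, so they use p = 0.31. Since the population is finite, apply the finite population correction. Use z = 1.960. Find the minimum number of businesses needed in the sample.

157

Unadjusted: n₀ = 1.960² × 0.31 × 0.69 / 0.054² ≈ 281.80, so n₀ = 282.
Finite population correction with N = 350: n = n₀ / (1 + (n₀−1)/N) = 282 / (1 + 281/350) = 282 / 1.8029 ≈ 156.42.
Rounding up, n = 157.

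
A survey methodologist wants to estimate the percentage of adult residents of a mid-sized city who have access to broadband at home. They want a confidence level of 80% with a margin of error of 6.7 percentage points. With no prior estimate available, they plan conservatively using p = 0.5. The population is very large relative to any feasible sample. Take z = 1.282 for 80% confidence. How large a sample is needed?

With p = 0.5, p(1−p) = 0.25.
n = z²·p(1−p)/E² = 1.282² × 0.2500 / 0.067² = 1.6435 × 0.2500 / 0.004489 ≈ 91.53.
Rounding up gives n = 92.

92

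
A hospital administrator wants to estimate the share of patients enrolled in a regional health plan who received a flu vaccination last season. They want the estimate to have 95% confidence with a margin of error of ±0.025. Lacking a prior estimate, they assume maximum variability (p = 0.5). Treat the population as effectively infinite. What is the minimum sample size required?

For 95% confidence, z = 1.96.
With p = 0.5, p(1−p) = 0.25.
n = z²·p(1−p)/E² = 1.96² × 0.2500 / 0.025² = 3.8416 × 0.2500 / 0.000625 ≈ 1536.64.
Rounding up gives n = 1537.

1537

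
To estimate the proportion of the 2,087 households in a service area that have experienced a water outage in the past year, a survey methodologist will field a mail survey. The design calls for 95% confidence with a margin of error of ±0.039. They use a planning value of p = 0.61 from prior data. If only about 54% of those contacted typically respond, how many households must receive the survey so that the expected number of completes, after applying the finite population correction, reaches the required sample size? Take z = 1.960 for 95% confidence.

865

Completed interviews needed (unadjusted): n₀ = 1.960² × 0.2379 / 0.039² ≈ 600.87 → 601.
FPC for N = 2,087: n = 601 / (1 + 600/2087) = 601 / 1.2875 ≈ 466.80 → 467.
At a 54% response rate, contacts needed = 467 / 0.54 ≈ 864.81 → 865.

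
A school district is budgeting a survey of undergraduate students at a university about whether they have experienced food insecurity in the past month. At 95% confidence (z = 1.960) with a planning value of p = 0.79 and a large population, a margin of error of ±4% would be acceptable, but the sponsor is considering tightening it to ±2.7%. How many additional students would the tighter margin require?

At ±4%: n = 1.960² × 0.1659 / 0.040² ≈ 398.33 → 399.
At ±2.7%: n = 1.960² × 0.1659 / 0.027² ≈ 874.24 → 875.
Additional respondents: 875 − 399 = 476.

476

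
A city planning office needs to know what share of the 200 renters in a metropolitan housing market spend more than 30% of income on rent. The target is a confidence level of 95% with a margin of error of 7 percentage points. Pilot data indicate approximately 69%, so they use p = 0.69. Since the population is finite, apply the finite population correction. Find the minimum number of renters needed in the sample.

For 95% confidence, z = 1.96.
Unadjusted: n₀ = 1.96² × 0.69 × 0.31 / 0.070² ≈ 167.70, so n₀ = 168.
Finite population correction with N = 200: n = n₀ / (1 + (n₀−1)/N) = 168 / (1 + 167/200) = 168 / 1.8350 ≈ 91.55.
Rounding up, n = 92.

92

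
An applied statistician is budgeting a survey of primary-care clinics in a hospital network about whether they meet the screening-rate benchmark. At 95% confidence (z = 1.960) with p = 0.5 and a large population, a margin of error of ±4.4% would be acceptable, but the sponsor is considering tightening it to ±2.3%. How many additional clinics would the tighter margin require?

1319

At ±4.4%: n = 1.960² × 0.2500 / 0.044² ≈ 496.07 → 497.
At ±2.3%: n = 1.960² × 0.2500 / 0.023² ≈ 1815.50 → 1816.
Additional respondents: 1816 − 497 = 1319.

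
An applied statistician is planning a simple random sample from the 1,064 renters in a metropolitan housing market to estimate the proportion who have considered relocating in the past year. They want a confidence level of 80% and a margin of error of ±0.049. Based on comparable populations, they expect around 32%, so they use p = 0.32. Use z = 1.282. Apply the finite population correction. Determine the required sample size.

131

Unadjusted: n₀ = 1.282² × 0.32 × 0.68 / 0.049² ≈ 148.95, so n₀ = 149.
Finite population correction with N = 1,064: n = n₀ / (1 + (n₀−1)/N) = 149 / (1 + 148/1064) = 149 / 1.1391 ≈ 130.81.
Rounding up, n = 131.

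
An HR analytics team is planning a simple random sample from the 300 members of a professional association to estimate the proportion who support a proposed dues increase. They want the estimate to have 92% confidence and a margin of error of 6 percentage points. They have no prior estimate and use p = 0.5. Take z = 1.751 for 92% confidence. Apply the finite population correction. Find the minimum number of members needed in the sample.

Unadjusted: n₀ = 1.751² × 0.50 × 0.50 / 0.060² ≈ 212.92, so n₀ = 213.
Finite population correction with N = 300: n = n₀ / (1 + (n₀−1)/N) = 213 / (1 + 212/300) = 213 / 1.7067 ≈ 124.80.
Rounding up, n = 125.

125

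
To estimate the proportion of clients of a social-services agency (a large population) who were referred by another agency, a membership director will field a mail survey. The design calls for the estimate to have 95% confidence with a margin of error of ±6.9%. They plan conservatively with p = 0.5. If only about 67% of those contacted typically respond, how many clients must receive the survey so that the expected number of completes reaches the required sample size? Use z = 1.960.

Completed interviews needed: n₀ = 1.960² × 0.2500 / 0.069² ≈ 201.72 → 202.
At a 67% response rate, contacts needed = 202 / 0.67 ≈ 301.49 → 302.

302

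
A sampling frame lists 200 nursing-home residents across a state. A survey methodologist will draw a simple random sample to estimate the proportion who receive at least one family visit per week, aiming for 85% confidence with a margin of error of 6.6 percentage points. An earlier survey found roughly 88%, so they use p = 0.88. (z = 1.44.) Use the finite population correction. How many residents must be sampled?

41

Unadjusted: n₀ = 1.44² × 0.88 × 0.12 / 0.066² ≈ 50.27, so n₀ = 51.
Finite population correction with N = 200: n = n₀ / (1 + (n₀−1)/N) = 51 / (1 + 50/200) = 51 / 1.2500 ≈ 40.80.
Rounding up, n = 41.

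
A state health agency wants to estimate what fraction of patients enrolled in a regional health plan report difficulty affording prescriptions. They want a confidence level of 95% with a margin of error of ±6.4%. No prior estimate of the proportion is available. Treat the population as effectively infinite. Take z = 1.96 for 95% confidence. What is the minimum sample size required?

With no prior estimate, use p = 0.5, giving p(1−p) = 0.25.
n = z²·p(1−p)/E² = 1.96² × 0.2500 / 0.064² = 3.8416 × 0.2500 / 0.004096 ≈ 234.47.
Rounding up gives n = 235.

235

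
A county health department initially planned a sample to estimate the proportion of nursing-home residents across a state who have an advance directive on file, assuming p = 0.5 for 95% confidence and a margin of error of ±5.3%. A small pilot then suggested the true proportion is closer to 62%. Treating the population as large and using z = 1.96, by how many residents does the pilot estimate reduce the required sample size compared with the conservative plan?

19

Conservative (p = 0.5): n = 1.96² × 0.25 / 0.053² ≈ 341.90 → 342.
Using p = 0.62: p(1−p) = 0.2356, so n = 1.96² × 0.2356 / 0.053² ≈ 322.21 → 323.
Reduction: 342 − 323 = 19.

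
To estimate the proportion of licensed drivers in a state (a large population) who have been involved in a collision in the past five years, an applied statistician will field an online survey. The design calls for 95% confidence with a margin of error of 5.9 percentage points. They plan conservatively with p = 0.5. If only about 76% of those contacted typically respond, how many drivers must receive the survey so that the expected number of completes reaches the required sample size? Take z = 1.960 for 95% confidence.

364

Completed interviews needed: n₀ = 1.960² × 0.2500 / 0.059² ≈ 275.90 → 276.
At a 76% response rate, contacts needed = 276 / 0.76 ≈ 363.16 → 364.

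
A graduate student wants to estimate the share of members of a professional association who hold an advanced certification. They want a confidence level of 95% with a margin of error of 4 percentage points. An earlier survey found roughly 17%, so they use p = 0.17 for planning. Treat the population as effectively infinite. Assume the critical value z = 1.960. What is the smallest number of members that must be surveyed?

339

With p = 0.17, p(1−p) = 0.1411.
n = z²·p(1−p)/E² = 1.960² × 0.1411 / 0.040² = 3.8416 × 0.1411 / 0.001600 ≈ 338.78.
Rounding up gives n = 339.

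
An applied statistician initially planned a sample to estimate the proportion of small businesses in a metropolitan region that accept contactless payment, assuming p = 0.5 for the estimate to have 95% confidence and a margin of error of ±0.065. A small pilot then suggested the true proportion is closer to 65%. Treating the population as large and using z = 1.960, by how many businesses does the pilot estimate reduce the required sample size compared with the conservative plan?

21

Conservative (p = 0.5): n = 1.960² × 0.25 / 0.065² ≈ 227.31 → 228.
Using p = 0.65: p(1−p) = 0.2275, so n = 1.960² × 0.2275 / 0.065² ≈ 206.86 → 207.
Reduction: 228 − 207 = 21.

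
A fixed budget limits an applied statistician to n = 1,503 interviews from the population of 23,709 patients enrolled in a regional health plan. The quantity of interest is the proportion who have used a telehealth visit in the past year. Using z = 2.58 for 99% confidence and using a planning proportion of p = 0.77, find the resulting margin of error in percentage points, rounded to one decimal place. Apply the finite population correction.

Finite-population factor: (N−n)/(N−1) = (23709−1503)/(23709−1) = 0.9366.
SE(p̂) = √[p(1−p)/n · (N−n)/(N−1)] = √[0.1771/1503 × 0.9366] = 0.01051.
E = z × SE = 2.58 × 0.01051 = 0.02710 ≈ 2.7 percentage points.

2.7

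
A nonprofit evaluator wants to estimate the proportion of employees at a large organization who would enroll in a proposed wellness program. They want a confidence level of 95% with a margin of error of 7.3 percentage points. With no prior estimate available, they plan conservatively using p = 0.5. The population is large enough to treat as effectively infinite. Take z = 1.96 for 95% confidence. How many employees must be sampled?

181

With p = 0.5, p(1−p) = 0.25.
n = z²·p(1−p)/E² = 1.96² × 0.2500 / 0.073² = 3.8416 × 0.2500 / 0.005329 ≈ 180.22.
Rounding up gives n = 181.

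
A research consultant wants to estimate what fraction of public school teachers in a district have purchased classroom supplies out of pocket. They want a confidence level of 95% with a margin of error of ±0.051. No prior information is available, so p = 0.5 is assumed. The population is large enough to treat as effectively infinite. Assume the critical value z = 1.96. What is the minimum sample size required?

370

With p = 0.5, p(1−p) = 0.25.
n = z²·p(1−p)/E² = 1.96² × 0.2500 / 0.051² = 3.8416 × 0.2500 / 0.002601 ≈ 369.24.
Rounding up gives n = 370.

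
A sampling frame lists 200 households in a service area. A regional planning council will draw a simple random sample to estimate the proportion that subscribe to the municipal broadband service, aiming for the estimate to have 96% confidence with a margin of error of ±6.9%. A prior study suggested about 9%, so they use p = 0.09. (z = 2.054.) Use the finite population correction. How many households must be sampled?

54

Unadjusted: n₀ = 2.054² × 0.09 × 0.91 / 0.069² ≈ 72.57, so n₀ = 73.
Finite population correction with N = 200: n = n₀ / (1 + (n₀−1)/N) = 73 / (1 + 72/200) = 73 / 1.3600 ≈ 53.68.
Rounding up, n = 54.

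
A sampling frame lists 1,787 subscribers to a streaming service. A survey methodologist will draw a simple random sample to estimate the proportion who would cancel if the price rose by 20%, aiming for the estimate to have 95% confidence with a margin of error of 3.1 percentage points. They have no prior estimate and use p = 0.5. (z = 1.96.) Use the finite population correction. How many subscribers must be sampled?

Unadjusted: n₀ = 1.96² × 0.50 × 0.50 / 0.031² ≈ 999.38, so n₀ = 1000.
Finite population correction with N = 1,787: n = n₀ / (1 + (n₀−1)/N) = 1000 / (1 + 999/1787) = 1000 / 1.5590 ≈ 641.42.
Rounding up, n = 642.

642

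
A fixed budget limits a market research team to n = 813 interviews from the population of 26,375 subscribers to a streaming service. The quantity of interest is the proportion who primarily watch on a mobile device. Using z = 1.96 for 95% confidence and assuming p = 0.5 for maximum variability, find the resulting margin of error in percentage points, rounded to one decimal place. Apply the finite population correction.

3.4

Finite-population factor: (N−n)/(N−1) = (26375−813)/(26375−1) = 0.9692.
SE(p̂) = √[p(1−p)/n · (N−n)/(N−1)] = √[0.2500/813 × 0.9692] = 0.01726.
E = z × SE = 1.96 × 0.01726 = 0.03384 ≈ 3.4 percentage points.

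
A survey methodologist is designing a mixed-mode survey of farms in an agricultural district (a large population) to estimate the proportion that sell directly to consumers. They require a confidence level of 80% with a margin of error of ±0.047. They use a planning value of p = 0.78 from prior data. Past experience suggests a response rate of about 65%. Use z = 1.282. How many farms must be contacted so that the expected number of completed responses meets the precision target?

Completed interviews needed: n₀ = 1.282² × 0.1716 / 0.047² ≈ 127.67 → 128.
At a 65% response rate, contacts needed = 128 / 0.65 ≈ 196.92 → 197.

197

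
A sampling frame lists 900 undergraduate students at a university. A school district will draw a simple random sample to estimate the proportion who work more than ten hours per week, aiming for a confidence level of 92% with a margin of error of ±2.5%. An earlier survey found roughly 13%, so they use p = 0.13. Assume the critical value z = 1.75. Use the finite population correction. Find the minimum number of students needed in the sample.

Unadjusted: n₀ = 1.75² × 0.13 × 0.87 / 0.025² ≈ 554.19, so n₀ = 555.
Finite population correction with N = 900: n = n₀ / (1 + (n₀−1)/N) = 555 / (1 + 554/900) = 555 / 1.6156 ≈ 343.54.
Rounding up, n = 344.

344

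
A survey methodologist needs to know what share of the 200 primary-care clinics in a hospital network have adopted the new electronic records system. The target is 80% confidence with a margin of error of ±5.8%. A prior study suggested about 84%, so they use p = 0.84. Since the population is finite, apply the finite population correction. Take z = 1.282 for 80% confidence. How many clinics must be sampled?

Unadjusted: n₀ = 1.282² × 0.84 × 0.16 / 0.058² ≈ 65.66, so n₀ = 66.
Finite population correction with N = 200: n = n₀ / (1 + (n₀−1)/N) = 66 / (1 + 65/200) = 66 / 1.3250 ≈ 49.81.
Rounding up, n = 50.

50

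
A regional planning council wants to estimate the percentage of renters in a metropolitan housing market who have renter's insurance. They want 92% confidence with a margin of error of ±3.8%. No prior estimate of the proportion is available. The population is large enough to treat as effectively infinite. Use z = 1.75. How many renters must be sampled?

With no prior estimate, use p = 0.5, giving p(1−p) = 0.25.
n = z²·p(1−p)/E² = 1.75² × 0.2500 / 0.038² = 3.0625 × 0.2500 / 0.001444 ≈ 530.21.
Rounding up gives n = 531.

531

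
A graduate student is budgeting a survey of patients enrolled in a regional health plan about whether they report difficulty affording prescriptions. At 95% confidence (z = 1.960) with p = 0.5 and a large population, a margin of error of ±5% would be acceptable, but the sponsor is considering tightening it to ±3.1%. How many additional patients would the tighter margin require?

615

At ±5%: n = 1.960² × 0.2500 / 0.050² ≈ 384.16 → 385.
At ±3.1%: n = 1.960² × 0.2500 / 0.031² ≈ 999.38 → 1000.
Additional respondents: 1000 − 385 = 615.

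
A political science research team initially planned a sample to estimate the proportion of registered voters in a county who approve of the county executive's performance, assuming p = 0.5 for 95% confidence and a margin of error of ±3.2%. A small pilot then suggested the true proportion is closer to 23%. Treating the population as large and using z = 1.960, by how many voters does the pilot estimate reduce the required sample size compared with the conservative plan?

Conservative (p = 0.5): n = 1.960² × 0.25 / 0.032² ≈ 937.89 → 938.
Using p = 0.23: p(1−p) = 0.1771, so n = 1.960² × 0.1771 / 0.032² ≈ 664.40 → 665.
Reduction: 938 − 665 = 273.

273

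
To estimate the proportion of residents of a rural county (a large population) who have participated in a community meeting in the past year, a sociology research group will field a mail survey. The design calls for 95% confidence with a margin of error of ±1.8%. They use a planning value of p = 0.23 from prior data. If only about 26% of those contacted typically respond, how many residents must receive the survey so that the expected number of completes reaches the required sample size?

For 95% confidence, z = 1.960.
Completed interviews needed: n₀ = 1.960² × 0.1771 / 0.018² ≈ 2099.84 → 2100.
At a 26% response rate, contacts needed = 2100 / 0.26 ≈ 8076.92 → 8077.

8077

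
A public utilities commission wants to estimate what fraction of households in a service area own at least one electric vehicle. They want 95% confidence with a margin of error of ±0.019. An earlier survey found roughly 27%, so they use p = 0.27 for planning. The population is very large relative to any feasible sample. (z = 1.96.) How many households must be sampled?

With p = 0.27, p(1−p) = 0.1971.
n = z²·p(1−p)/E² = 1.96² × 0.1971 / 0.019² = 3.8416 × 0.1971 / 0.000361 ≈ 2097.45.
Rounding up gives n = 2098.

2098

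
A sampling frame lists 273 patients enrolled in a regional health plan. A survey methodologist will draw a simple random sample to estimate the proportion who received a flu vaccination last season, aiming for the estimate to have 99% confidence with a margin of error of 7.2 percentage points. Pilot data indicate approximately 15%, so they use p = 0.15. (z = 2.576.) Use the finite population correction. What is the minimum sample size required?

103

Unadjusted: n₀ = 2.576² × 0.15 × 0.85 / 0.072² ≈ 163.21, so n₀ = 164.
Finite population correction with N = 273: n = n₀ / (1 + (n₀−1)/N) = 164 / (1 + 163/273) = 164 / 1.5971 ≈ 102.69.
Rounding up, n = 103.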